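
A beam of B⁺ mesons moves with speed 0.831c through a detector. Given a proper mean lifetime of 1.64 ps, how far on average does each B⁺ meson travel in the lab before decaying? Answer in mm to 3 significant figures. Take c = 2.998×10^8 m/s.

γ = 1/√(1 − 0.831²) = 1.7977
Dilated lifetime: Δt = γτ₀ = 1.7977 × 1.64 ps = 2.9482 ps
d = vΔt = 0.831c × 2.9482 ps = 2.4913×10^8 m/s × 2.9482×10^-12 s = 0.734 mm

d ≈ 0.734 mm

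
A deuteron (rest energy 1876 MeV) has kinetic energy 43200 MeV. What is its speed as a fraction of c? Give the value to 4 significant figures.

β ≈ 0.9991

γ = 1 + K/(m₀c²) = 1 + 43200/1876 = 24.0277
β = √(1 − 1/γ²) = 0.9991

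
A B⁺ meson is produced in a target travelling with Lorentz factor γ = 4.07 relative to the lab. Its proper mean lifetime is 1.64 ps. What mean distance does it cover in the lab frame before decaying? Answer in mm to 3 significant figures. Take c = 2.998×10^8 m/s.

β = √(1 − 1/γ²) = √(1 − 1/4.07²) = 0.96935
Dilated lifetime: Δt = γτ₀ = 4.07 × 1.64 ps = 6.6748 ps
d = vΔt = 0.96935c × 6.6748 ps = 2.9061×10^8 m/s × 6.6748×10^-12 s = 1.94 mm

d ≈ 1.94 mm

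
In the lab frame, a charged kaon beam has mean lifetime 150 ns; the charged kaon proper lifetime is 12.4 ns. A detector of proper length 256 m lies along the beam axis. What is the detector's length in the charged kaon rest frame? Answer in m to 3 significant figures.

L ≈ 21.2 m

Time dilation ⇒ γ = Δt/τ₀ = 150/12.4 = 12.097
Length contraction: L = L₀/γ = 256/12.097 = 21.2 m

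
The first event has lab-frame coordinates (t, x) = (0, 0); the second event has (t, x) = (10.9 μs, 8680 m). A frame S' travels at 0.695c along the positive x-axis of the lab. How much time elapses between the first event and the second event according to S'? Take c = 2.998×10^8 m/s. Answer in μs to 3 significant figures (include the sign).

Δt' ≈ -12.8 μs

γ = 1/√(1 − 0.695²) = 1.3908
Δt' = γ(Δt − vΔx/c²) = 1.3908 × (10.9 μs − 0.695×8680 m / (2.998×10^8 m/s))
= 1.3908 × (-9.2221 μs) = -12.8 μs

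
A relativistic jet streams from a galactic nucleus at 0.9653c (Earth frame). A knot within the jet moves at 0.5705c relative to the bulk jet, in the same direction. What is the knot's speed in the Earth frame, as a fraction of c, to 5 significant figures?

Relativistic velocity addition: u = (u' + v)/(1 + u'v/c²)
= (0.5705 + 0.9653)/(1 + 0.5705×0.9653) = 1.5358/1.550704 = 0.99039

u ≈ 0.99039c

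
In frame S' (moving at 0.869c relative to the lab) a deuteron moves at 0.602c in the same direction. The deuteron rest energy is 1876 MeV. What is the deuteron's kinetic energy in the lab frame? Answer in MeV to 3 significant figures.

u_lab = (0.602 + 0.869)/(1 + 0.602×0.869) = 0.965769
γ = 1/√(1 − 0.965769²) = 3.8550
K = (γ − 1)m₀c² = (3.8550 − 1) × 1876 = 2.8550 × 1876 = 5360 MeV

K ≈ 5360 MeV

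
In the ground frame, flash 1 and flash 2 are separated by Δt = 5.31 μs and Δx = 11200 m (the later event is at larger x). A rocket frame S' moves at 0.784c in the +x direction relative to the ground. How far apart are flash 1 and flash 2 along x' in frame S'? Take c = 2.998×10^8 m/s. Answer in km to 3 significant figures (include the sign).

Δx' ≈ 16.0 km

γ = 1/√(1 − 0.784²) = 1.6109
Δx' = γ(Δx − vΔt) = 1.6109 × (11200 m − 0.784×(2.998×10^8 m/s)×5.31×10^-6 s)
= 1.6109 × (9951.9 m) = 16.0 km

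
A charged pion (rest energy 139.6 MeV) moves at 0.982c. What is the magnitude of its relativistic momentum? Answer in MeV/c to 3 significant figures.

p ≈ 726 MeV/c

γ = 1/√(1 − 0.982²) = 5.2943
p = γβm₀c = 5.2943 × 0.982 × 139.6 MeV/c = 726 MeV/c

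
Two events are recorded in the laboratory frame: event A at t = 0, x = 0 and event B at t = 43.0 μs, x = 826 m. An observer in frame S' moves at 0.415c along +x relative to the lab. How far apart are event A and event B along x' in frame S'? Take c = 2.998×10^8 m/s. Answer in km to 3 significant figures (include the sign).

Δx' ≈ -4.97 km

γ = 1/√(1 − 0.415²) = 1.0991
Δx' = γ(Δx − vΔt) = 1.0991 × (826 m − 0.415×(2.998×10^8 m/s)×43.0×10^-6 s)
= 1.0991 × (-4523.9 m) = -4.97 km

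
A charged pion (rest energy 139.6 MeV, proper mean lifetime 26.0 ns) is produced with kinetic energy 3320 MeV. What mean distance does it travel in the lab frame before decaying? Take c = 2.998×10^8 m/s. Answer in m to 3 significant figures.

γ = 1 + K/(m₀c²) = 1 + 3320/139.6 = 24.782
β = √(1 − 1/γ²) = 0.99919
Dilated lifetime: γτ₀ = 24.782 × 26.0 ns = 644.34 ns
d = βc·γτ₀ = 0.99919 × (2.998×10^8 m/s) × 6.4434×10^-7 s = 193 m

d ≈ 193 m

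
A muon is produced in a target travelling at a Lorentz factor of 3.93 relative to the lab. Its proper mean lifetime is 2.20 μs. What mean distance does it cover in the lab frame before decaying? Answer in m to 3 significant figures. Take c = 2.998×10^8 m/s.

d ≈ 2510 m

β = √(1 − 1/γ²) = √(1 − 1/3.93²) = 0.96709
Dilated lifetime: Δt = γτ₀ = 3.93 × 2.20 μs = 8.6460 μs
d = vΔt = 0.96709c × 8.6460 μs = 2.8993×10^8 m/s × 8.6460×10^-6 s = 2510 m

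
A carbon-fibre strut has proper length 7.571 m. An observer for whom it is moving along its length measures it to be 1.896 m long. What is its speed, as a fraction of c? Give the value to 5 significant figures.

β ≈ 0.96813

γ = L₀/L = 7.571/1.896 = 3.993143
β = √(1 − 1/γ²) = 0.96813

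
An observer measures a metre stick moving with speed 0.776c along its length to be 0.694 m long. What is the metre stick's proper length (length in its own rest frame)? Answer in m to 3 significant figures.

L₀ ≈ 1.10 m

γ = 1/√(1 − 0.776²) = 1.5855
L₀ = γL = 1.5855 × 0.694 = 1.10 m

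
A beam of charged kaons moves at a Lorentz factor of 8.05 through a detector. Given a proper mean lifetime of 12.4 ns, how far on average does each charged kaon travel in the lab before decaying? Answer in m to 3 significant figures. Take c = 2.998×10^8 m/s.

β = √(1 − 1/γ²) = √(1 − 1/8.05²) = 0.99225
Dilated lifetime: Δt = γτ₀ = 8.05 × 12.4 ns = 99.820 ns
d = vΔt = 0.99225c × 99.820 ns = 2.9748×10^8 m/s × 9.9820×10^-8 s = 29.7 m

d ≈ 29.7 m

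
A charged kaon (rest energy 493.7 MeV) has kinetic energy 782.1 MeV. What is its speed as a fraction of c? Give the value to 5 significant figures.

γ = 1 + K/(m₀c²) = 1 + 782.1/493.7 = 2.584160
β = √(1 − 1/γ²) = 0.92209

β ≈ 0.92209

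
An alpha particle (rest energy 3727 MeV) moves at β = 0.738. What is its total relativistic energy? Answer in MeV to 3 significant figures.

γ = 1/√(1 − 0.738²) = 1.4819
E = γm₀c² = 1.4819 × 3727 MeV = 5520 MeV

E ≈ 5520 MeV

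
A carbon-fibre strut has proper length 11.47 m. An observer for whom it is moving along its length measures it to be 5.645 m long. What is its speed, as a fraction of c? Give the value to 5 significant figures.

γ = L₀/L = 11.47/5.645 = 2.031887
β = √(1 − 1/γ²) = 0.87051

β ≈ 0.87051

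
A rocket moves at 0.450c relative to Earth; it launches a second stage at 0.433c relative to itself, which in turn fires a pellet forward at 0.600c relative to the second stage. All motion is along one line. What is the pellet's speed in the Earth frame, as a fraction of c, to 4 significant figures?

u ≈ 0.9277c

Compose boost 2: (0.433 + 0.450)/(1 + 0.433×0.450) = 0.8830/1.19485 = 0.739005
Compose boost 3: (0.600 + 0.739005)/(1 + 0.600×0.739005) = 1.33900/1.44340 = 0.9277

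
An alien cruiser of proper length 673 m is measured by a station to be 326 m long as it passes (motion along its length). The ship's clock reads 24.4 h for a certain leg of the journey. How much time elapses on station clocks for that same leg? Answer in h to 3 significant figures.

Length contraction ⇒ γ = L₀/L = 673/326 = 2.0644
Time dilation: Δt = γτ₀ = 2.0644 × 24.4 h = 50.4 h

Δt ≈ 50.4 h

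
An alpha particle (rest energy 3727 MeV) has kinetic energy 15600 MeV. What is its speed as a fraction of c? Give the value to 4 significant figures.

β ≈ 0.9812

γ = 1 + K/(m₀c²) = 1 + 15600/3727 = 5.18567
β = √(1 − 1/γ²) = 0.9812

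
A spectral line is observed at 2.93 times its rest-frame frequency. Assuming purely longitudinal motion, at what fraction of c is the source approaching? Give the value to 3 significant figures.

β ≈ 0.791

f_obs/f_src = √((1+β)/(1−β)) = 2.93  ⇒  (1+β)/(1−β) = 8.5849
β = |1 − D²|/(1 + D²) = |1 − 8.5849|/(1 + 8.5849) = 0.791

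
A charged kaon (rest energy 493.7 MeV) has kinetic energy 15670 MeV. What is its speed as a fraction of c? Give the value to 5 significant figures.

β ≈ 0.99953

γ = 1 + K/(m₀c²) = 1 + 15670/493.7 = 32.73992
β = √(1 − 1/γ²) = 0.99953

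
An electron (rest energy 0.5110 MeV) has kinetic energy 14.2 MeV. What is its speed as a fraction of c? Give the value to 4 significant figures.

β ≈ 0.9994

γ = 1 + K/(m₀c²) = 1 + 14.2/0.5110 = 28.7886
β = √(1 − 1/γ²) = 0.9994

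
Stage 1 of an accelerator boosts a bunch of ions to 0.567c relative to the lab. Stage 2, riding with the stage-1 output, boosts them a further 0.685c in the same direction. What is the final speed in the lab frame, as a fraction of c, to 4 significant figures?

Compose boost 2: (0.685 + 0.567)/(1 + 0.685×0.567) = 1.252/1.38840 = 0.9018

u ≈ 0.9018c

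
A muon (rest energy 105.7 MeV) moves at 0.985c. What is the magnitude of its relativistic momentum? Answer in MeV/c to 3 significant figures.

p ≈ 603 MeV/c

γ = 1/√(1 − 0.985²) = 5.7953
p = γβm₀c = 5.7953 × 0.985 × 105.7 MeV/c = 603 MeV/c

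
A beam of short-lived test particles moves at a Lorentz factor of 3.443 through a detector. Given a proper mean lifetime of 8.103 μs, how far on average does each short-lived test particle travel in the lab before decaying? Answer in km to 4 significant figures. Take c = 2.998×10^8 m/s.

d ≈ 8.003 km

β = √(1 − 1/γ²) = √(1 − 1/3.443²) = 0.956892
Dilated lifetime: Δt = γτ₀ = 3.443 × 8.103 μs = 27.8986 μs
d = vΔt = 0.956892c × 27.8986 μs = 2.86876×10^8 m/s × 2.78986×10^-5 s = 8.003 km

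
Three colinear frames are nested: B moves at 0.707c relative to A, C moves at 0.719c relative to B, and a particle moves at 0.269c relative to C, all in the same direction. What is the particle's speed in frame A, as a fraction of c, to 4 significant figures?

u ≈ 0.9682c

Compose boost 2: (0.719 + 0.707)/(1 + 0.719×0.707) = 1.426/1.50833 = 0.945415
Compose boost 3: (0.269 + 0.945415)/(1 + 0.269×0.945415) = 1.21441/1.25432 = 0.9682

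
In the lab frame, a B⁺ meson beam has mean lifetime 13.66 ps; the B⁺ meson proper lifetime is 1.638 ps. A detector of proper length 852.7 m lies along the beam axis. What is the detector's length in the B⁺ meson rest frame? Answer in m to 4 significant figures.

Time dilation ⇒ γ = Δt/τ₀ = 13.66/1.638 = 8.33944
Length contraction: L = L₀/γ = 852.7/8.33944 = 102.2 m

L ≈ 102.2 m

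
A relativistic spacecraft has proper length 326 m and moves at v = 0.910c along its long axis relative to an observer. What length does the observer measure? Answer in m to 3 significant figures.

L ≈ 135 m

γ = 1/√(1 − 0.910²) = 2.4119
Length contraction: L = L₀/γ = 326/2.4119 = 135 m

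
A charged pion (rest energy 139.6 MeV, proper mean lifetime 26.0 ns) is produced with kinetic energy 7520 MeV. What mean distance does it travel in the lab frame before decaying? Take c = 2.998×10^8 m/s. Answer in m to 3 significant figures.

d ≈ 428 m

γ = 1 + K/(m₀c²) = 1 + 7520/139.6 = 54.868
β = √(1 − 1/γ²) = 0.99983
Dilated lifetime: γτ₀ = 54.868 × 26.0 ns = 1426.6 ns
d = βc·γτ₀ = 0.99983 × (2.998×10^8 m/s) × 1.4266×10^-6 s = 428 m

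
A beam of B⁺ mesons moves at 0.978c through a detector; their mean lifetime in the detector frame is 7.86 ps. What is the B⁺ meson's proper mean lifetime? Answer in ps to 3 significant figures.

γ = 1/√(1 − 0.978²) = 4.7938
Proper time: τ₀ = Δt/γ = 7.86/4.7938 = 1.64 ps

τ₀ ≈ 1.64 ps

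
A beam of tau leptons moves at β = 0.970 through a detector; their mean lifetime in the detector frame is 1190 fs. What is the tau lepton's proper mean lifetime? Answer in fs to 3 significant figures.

τ₀ ≈ 289 fs

γ = 1/√(1 − 0.970²) = 4.1135
Proper time: τ₀ = Δt/γ = 1190/4.1135 = 289 fs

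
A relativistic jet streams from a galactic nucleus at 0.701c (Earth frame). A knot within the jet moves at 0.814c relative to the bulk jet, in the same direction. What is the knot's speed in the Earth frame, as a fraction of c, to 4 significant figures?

u ≈ 0.9646c

Relativistic velocity addition: u = (u' + v)/(1 + u'v/c²)
= (0.814 + 0.701)/(1 + 0.814×0.701) = 1.515/1.57061 = 0.9646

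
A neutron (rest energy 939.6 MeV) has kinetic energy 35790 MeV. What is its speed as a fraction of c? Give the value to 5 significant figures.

β ≈ 0.99967

γ = 1 + K/(m₀c²) = 1 + 35790/939.6 = 39.09068
β = √(1 − 1/γ²) = 0.99967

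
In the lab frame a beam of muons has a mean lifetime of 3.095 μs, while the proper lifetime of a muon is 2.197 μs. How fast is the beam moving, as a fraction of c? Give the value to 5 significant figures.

β ≈ 0.70435

γ = Δt/τ₀ = 3.095/2.197 = 1.408739
β = √(1 − 1/γ²) = √(1 − 1/1.408739²) = 0.70435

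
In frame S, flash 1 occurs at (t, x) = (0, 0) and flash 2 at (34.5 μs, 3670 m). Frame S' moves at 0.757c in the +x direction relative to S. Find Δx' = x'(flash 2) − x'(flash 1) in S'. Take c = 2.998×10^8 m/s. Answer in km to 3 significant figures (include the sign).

γ = 1/√(1 − 0.757²) = 1.5304
Δx' = γ(Δx − vΔt) = 1.5304 × (3670 m − 0.757×(2.998×10^8 m/s)×34.5×10^-6 s)
= 1.5304 × (-4159.7 m) = -6.37 km

Δx' ≈ -6.37 km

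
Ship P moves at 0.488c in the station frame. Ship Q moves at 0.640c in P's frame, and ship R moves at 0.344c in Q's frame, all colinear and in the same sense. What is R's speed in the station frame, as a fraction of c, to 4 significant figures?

u ≈ 0.9289c

Compose boost 2: (0.640 + 0.488)/(1 + 0.640×0.488) = 1.128/1.31232 = 0.859546
Compose boost 3: (0.344 + 0.859546)/(1 + 0.344×0.859546) = 1.20355/1.29568 = 0.9289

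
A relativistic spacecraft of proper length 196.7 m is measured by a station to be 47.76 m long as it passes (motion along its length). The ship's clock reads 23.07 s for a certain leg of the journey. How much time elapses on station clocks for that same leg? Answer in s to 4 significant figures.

Length contraction ⇒ γ = L₀/L = 196.7/47.76 = 4.11851
Time dilation: Δt = γτ₀ = 4.11851 × 23.07 s = 95.01 s

Δt ≈ 95.01 s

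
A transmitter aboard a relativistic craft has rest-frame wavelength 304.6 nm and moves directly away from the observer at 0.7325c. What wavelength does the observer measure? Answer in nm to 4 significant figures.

λ_obs ≈ 775.2 nm

Relativistic Doppler: λ_obs = λ_src √((1+β)/(1−β))
= 304.6 × √(1.73250/0.267500) = 304.6 × 2.54492 = 775.2 nm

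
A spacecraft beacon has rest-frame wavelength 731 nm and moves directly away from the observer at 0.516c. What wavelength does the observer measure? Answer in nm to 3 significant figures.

λ_obs ≈ 1290 nm

Relativistic Doppler: λ_obs = λ_src √((1+β)/(1−β))
= 731 × √(1.5160/0.48400) = 731 × 1.7698 = 1290 nm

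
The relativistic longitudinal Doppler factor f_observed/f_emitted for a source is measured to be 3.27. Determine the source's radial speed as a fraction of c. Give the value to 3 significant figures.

β ≈ 0.829

f_obs/f_src = √((1+β)/(1−β)) = 3.27  ⇒  (1+β)/(1−β) = 10.693
β = |1 − D²|/(1 + D²) = |1 − 10.693|/(1 + 10.693) = 0.829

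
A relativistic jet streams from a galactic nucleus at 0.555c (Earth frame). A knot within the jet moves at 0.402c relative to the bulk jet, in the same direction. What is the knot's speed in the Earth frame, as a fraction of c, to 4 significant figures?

Relativistic velocity addition: u = (u' + v)/(1 + u'v/c²)
= (0.402 + 0.555)/(1 + 0.402×0.555) = 0.9570/1.22311 = 0.7824

u ≈ 0.7824c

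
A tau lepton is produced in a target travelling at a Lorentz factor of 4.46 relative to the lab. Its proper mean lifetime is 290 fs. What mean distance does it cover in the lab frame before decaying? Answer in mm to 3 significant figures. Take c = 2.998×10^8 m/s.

d ≈ 0.378 mm

β = √(1 − 1/γ²) = √(1 − 1/4.46²) = 0.97454
Dilated lifetime: Δt = γτ₀ = 4.46 × 290 fs = 1293.4 fs
d = vΔt = 0.97454c × 1293.4 fs = 2.9217×10^8 m/s × 1.2934×10^-12 s = 0.378 mm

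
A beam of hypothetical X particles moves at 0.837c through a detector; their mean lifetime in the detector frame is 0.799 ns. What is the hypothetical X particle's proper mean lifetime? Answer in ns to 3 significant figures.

γ = 1/√(1 − 0.837²) = 1.8275
Proper time: τ₀ = Δt/γ = 0.799/1.8275 = 0.437 ns

τ₀ ≈ 0.437 ns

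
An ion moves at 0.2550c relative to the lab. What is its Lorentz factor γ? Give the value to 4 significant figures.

γ = 1/√(1 − β²) = 1/√(1 − 0.2550²) = 1/√(0.934975) = 1.034

γ ≈ 1.034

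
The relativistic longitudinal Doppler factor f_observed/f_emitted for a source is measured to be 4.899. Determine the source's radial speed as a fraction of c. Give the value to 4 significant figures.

f_obs/f_src = √((1+β)/(1−β)) = 4.899  ⇒  (1+β)/(1−β) = 24.0002
β = |1 − D²|/(1 + D²) = |1 − 24.0002|/(1 + 24.0002) = 0.9200

β ≈ 0.9200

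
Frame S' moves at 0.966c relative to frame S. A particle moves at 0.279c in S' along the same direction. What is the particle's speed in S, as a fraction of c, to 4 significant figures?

u ≈ 0.9807c

Relativistic velocity addition: u = (u' + v)/(1 + u'v/c²)
= (0.279 + 0.966)/(1 + 0.279×0.966) = 1.245/1.26951 = 0.9807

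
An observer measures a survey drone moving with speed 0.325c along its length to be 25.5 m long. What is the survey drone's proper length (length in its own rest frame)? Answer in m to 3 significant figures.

γ = 1/√(1 − 0.325²) = 1.0574
L₀ = γL = 1.0574 × 25.5 = 27.0 m

L₀ ≈ 27.0 m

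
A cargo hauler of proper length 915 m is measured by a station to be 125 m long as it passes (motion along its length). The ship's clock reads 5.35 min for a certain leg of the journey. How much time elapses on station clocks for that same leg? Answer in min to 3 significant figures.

Δt ≈ 39.2 min

Length contraction ⇒ γ = L₀/L = 915/125 = 7.3200
Time dilation: Δt = γτ₀ = 7.3200 × 5.35 min = 39.2 min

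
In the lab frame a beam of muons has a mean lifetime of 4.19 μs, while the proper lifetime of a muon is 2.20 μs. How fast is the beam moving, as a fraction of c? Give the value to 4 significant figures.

γ = Δt/τ₀ = 4.19/2.20 = 1.90455
β = √(1 − 1/γ²) = √(1 − 1/1.90455²) = 0.8511

β ≈ 0.8511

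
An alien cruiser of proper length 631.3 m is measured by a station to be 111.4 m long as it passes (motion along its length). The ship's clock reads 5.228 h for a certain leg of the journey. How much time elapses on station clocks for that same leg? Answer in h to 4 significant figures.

Δt ≈ 29.63 h

Length contraction ⇒ γ = L₀/L = 631.3/111.4 = 5.66697
Time dilation: Δt = γτ₀ = 5.66697 × 5.228 h = 29.63 h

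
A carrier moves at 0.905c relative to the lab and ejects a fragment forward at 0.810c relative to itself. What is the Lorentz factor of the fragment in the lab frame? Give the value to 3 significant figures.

u_lab = (0.810 + 0.905)/(1 + 0.810×0.905) = 1.715/1.73305 = 0.989585
γ = 1/√(1 − 0.989585²) = 6.95

γ ≈ 6.95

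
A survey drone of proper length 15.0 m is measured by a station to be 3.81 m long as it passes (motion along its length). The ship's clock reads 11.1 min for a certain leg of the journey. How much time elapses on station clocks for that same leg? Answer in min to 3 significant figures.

Length contraction ⇒ γ = L₀/L = 15.0/3.81 = 3.9370
Time dilation: Δt = γτ₀ = 3.9370 × 11.1 min = 43.7 min

Δt ≈ 43.7 min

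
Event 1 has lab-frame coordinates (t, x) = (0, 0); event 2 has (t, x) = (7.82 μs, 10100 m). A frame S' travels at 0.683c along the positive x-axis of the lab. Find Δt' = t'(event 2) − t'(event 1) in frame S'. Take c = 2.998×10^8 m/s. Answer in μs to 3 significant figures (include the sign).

Δt' ≈ -20.8 μs

γ = 1/√(1 − 0.683²) = 1.3691
Δt' = γ(Δt − vΔx/c²) = 1.3691 × (7.82 μs − 0.683×10100 m / (2.998×10^8 m/s))
= 1.3691 × (-15.190 μs) = -20.8 μs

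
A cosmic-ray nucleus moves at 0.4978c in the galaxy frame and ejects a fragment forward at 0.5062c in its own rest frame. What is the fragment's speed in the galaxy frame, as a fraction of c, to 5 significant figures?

u ≈ 0.80193c

Compose boost 2: (0.5062 + 0.4978)/(1 + 0.5062×0.4978) = 1.0040/1.251986 = 0.80193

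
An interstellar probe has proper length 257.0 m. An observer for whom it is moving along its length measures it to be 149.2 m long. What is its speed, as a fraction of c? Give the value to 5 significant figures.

β ≈ 0.81423

γ = L₀/L = 257.0/149.2 = 1.722520
β = √(1 − 1/γ²) = 0.81423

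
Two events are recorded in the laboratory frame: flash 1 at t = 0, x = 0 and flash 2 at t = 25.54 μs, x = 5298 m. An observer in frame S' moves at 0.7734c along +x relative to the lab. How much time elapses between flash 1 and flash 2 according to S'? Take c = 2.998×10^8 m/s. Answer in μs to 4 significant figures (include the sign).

Δt' ≈ 18.73 μs

γ = 1/√(1 − 0.7734²) = 1.57749
Δt' = γ(Δt − vΔx/c²) = 1.57749 × (25.54 μs − 0.7734×5298 m / (2.998×10^8 m/s))
= 1.57749 × (11.8726 μs) = 18.73 μs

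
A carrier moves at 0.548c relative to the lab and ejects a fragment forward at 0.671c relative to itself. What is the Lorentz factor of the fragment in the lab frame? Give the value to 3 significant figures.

γ ≈ 2.21

u_lab = (0.671 + 0.548)/(1 + 0.671×0.548) = 1.219/1.36771 = 0.891272
γ = 1/√(1 − 0.891272²) = 2.21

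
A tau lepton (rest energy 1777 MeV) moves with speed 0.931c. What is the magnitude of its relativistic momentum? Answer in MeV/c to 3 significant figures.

p ≈ 4530 MeV/c

γ = 1/√(1 − 0.931²) = 2.7396
p = γβm₀c = 2.7396 × 0.931 × 1777 MeV/c = 4530 MeV/c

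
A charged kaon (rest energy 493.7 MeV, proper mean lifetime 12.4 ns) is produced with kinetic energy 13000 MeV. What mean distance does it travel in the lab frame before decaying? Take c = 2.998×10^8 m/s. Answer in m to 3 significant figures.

γ = 1 + K/(m₀c²) = 1 + 13000/493.7 = 27.332
β = √(1 − 1/γ²) = 0.99933
Dilated lifetime: γτ₀ = 27.332 × 12.4 ns = 338.91 ns
d = βc·γτ₀ = 0.99933 × (2.998×10^8 m/s) × 3.3891×10^-7 s = 102 m

d ≈ 102 m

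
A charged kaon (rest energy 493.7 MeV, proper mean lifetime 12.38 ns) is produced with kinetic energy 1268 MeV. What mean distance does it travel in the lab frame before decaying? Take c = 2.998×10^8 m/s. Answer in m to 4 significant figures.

d ≈ 12.71 m

γ = 1 + K/(m₀c²) = 1 + 1268/493.7 = 3.56836
β = √(1 − 1/γ²) = 0.959930
Dilated lifetime: γτ₀ = 3.56836 × 12.38 ns = 44.1763 ns
d = βc·γτ₀ = 0.959930 × (2.998×10^8 m/s) × 4.41763×10^-8 s = 12.71 m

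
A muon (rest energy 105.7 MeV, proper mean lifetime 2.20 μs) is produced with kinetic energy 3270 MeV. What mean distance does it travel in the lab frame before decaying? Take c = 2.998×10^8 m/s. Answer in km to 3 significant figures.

γ = 1 + K/(m₀c²) = 1 + 3270/105.7 = 31.937
β = √(1 − 1/γ²) = 0.99951
Dilated lifetime: γτ₀ = 31.937 × 2.20 μs = 70.261 μs
d = βc·γτ₀ = 0.99951 × (2.998×10^8 m/s) × 7.0261×10^-5 s = 21.1 km

d ≈ 21.1 km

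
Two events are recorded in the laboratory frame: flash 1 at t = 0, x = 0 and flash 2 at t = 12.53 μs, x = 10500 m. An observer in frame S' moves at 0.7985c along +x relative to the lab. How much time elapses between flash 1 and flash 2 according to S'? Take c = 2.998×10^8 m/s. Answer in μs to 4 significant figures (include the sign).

γ = 1/√(1 − 0.7985²) = 1.66114
Δt' = γ(Δt − vΔx/c²) = 1.66114 × (12.53 μs − 0.7985×10500 m / (2.998×10^8 m/s))
= 1.66114 × (-15.4361 μs) = -25.64 μs

Δt' ≈ -25.64 μs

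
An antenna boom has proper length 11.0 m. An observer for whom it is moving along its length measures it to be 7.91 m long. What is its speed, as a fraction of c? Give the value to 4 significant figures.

γ = L₀/L = 11.0/7.91 = 1.39064
β = √(1 − 1/γ²) = 0.6949

β ≈ 0.6949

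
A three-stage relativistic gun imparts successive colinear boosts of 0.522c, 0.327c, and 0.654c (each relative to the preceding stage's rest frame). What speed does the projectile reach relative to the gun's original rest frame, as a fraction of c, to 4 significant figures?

Compose boost 2: (0.327 + 0.522)/(1 + 0.327×0.522) = 0.8490/1.17069 = 0.725211
Compose boost 3: (0.654 + 0.725211)/(1 + 0.654×0.725211) = 1.37921/1.47429 = 0.9355

u ≈ 0.9355c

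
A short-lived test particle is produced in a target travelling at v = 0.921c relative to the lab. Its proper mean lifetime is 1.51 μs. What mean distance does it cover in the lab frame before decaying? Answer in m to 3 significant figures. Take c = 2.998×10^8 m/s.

γ = 1/√(1 − 0.921²) = 2.5670
Dilated lifetime: Δt = γτ₀ = 2.5670 × 1.51 μs = 3.8761 μs
d = vΔt = 0.921c × 3.8761 μs = 2.7612×10^8 m/s × 3.8761×10^-6 s = 1070 m

d ≈ 1070 m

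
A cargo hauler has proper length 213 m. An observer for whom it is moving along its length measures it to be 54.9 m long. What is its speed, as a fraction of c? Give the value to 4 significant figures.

γ = L₀/L = 213/54.9 = 3.87978
β = √(1 − 1/γ²) = 0.9662

β ≈ 0.9662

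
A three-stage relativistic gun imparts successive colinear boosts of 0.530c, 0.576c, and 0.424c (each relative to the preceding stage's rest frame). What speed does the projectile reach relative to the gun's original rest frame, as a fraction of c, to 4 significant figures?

u ≈ 0.9353c

Compose boost 2: (0.576 + 0.530)/(1 + 0.576×0.530) = 1.106/1.30528 = 0.847328
Compose boost 3: (0.424 + 0.847328)/(1 + 0.424×0.847328) = 1.27133/1.35927 = 0.9353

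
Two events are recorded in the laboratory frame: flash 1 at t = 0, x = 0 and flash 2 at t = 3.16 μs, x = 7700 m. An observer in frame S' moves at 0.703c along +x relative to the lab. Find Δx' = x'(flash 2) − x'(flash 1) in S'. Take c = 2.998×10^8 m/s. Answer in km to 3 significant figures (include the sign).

γ = 1/√(1 − 0.703²) = 1.4061
Δx' = γ(Δx − vΔt) = 1.4061 × (7700 m − 0.703×(2.998×10^8 m/s)×3.16×10^-6 s)
= 1.4061 × (7034.0 m) = 9.89 km

Δx' ≈ 9.89 km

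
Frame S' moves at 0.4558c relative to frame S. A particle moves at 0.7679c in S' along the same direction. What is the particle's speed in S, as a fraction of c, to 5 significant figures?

u ≈ 0.90644c

Relativistic velocity addition: u = (u' + v)/(1 + u'v/c²)
= (0.7679 + 0.4558)/(1 + 0.7679×0.4558) = 1.2237/1.350009 = 0.90644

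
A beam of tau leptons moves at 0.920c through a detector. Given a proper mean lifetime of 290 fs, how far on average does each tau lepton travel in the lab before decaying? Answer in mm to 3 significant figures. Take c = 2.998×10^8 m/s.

d ≈ 0.204 mm

γ = 1/√(1 − 0.920²) = 2.5516
Dilated lifetime: Δt = γτ₀ = 2.5516 × 290 fs = 739.95 fs
d = vΔt = 0.920c × 739.95 fs = 2.7582×10^8 m/s × 7.3995×10^-13 s = 0.204 mm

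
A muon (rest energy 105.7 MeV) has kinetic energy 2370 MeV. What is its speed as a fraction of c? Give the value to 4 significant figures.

β ≈ 0.9991

γ = 1 + K/(m₀c²) = 1 + 2370/105.7 = 23.4219
β = √(1 − 1/γ²) = 0.9991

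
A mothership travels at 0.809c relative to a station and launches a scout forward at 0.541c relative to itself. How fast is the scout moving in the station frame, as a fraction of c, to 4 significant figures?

Compose boost 2: (0.541 + 0.809)/(1 + 0.541×0.809) = 1.350/1.43767 = 0.9390

u ≈ 0.9390c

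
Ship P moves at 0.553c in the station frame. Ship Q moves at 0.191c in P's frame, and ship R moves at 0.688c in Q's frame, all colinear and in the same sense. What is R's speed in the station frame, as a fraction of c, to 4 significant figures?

Compose boost 2: (0.191 + 0.553)/(1 + 0.191×0.553) = 0.7440/1.10562 = 0.672924
Compose boost 3: (0.688 + 0.672924)/(1 + 0.688×0.672924) = 1.36092/1.46297 = 0.9302

u ≈ 0.9302c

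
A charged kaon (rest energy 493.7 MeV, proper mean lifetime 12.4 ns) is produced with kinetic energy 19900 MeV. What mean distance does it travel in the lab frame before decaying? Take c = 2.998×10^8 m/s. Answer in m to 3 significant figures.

d ≈ 154 m

γ = 1 + K/(m₀c²) = 1 + 19900/493.7 = 41.308
β = √(1 − 1/γ²) = 0.99971
Dilated lifetime: γτ₀ = 41.308 × 12.4 ns = 512.22 ns
d = βc·γτ₀ = 0.99971 × (2.998×10^8 m/s) × 5.1222×10^-7 s = 154 m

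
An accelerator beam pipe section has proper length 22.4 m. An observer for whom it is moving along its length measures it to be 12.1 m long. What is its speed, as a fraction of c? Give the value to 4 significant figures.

γ = L₀/L = 22.4/12.1 = 1.85124
β = √(1 − 1/γ²) = 0.8416

β ≈ 0.8416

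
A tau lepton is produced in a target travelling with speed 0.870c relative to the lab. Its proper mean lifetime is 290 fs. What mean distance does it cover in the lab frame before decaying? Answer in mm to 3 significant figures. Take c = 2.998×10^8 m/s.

γ = 1/√(1 − 0.870²) = 2.0282
Dilated lifetime: Δt = γτ₀ = 2.0282 × 290 fs = 588.17 fs
d = vΔt = 0.870c × 588.17 fs = 2.6083×10^8 m/s × 5.8817×10^-13 s = 0.153 mm

d ≈ 0.153 mm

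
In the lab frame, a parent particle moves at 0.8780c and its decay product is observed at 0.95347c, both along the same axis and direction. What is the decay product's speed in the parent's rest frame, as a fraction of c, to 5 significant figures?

u' ≈ 0.46342c

Inverse velocity addition: u' = (u − v)/(1 − uv/c²)
= (0.95347 − 0.8780)/(1 − 0.95347×0.8780) = 0.075470/0.1628533 = 0.46342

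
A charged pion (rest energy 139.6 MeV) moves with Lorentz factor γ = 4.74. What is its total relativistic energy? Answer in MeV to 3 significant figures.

γ = 4.74 (given)
E = γm₀c² = 4.74 × 139.6 MeV = 662 MeV

E ≈ 662 MeV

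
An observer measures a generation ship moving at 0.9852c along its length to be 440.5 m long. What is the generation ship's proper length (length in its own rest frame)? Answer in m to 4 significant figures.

L₀ ≈ 2570 m

γ = 1/√(1 − 0.9852²) = 5.83401
L₀ = γL = 5.83401 × 440.5 = 2570 m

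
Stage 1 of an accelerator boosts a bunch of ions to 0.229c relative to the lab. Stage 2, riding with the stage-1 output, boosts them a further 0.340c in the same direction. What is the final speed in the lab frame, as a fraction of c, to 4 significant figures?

Compose boost 2: (0.340 + 0.229)/(1 + 0.340×0.229) = 0.5690/1.07786 = 0.5279

u ≈ 0.5279c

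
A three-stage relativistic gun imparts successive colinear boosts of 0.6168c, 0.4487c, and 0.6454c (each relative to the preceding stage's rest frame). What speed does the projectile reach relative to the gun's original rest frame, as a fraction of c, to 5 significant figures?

Compose boost 2: (0.4487 + 0.6168)/(1 + 0.4487×0.6168) = 1.0655/1.276758 = 0.8345355
Compose boost 3: (0.6454 + 0.8345355)/(1 + 0.6454×0.8345355) = 1.479935/1.538609 = 0.96187

u ≈ 0.96187c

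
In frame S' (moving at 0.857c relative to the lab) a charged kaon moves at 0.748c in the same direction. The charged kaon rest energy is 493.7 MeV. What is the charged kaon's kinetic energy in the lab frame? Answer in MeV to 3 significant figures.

u_lab = (0.748 + 0.857)/(1 + 0.748×0.857) = 0.978041
γ = 1/√(1 − 0.978041²) = 4.7981
K = (γ − 1)m₀c² = (4.7981 − 1) × 493.7 = 3.7981 × 493.7 = 1880 MeV

K ≈ 1880 MeV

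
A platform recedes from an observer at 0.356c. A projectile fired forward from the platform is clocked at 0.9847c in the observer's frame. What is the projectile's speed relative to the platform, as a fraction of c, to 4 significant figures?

Inverse velocity addition: u' = (u − v)/(1 − uv/c²)
= (0.9847 − 0.356)/(1 − 0.9847×0.356) = 0.6287/0.649447 = 0.9681

u' ≈ 0.9681c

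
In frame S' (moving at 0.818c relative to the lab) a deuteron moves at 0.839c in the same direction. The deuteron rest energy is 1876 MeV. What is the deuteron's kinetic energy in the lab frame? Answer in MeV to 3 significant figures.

u_lab = (0.839 + 0.818)/(1 + 0.839×0.818) = 0.982624
γ = 1/√(1 − 0.982624²) = 5.3876
K = (γ − 1)m₀c² = (5.3876 − 1) × 1876 = 4.3876 × 1876 = 8230 MeV

K ≈ 8230 MeV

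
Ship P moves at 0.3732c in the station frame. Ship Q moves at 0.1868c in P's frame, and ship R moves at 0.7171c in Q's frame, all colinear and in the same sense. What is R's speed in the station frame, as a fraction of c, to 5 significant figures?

u ≈ 0.90199c

Compose boost 2: (0.1868 + 0.3732)/(1 + 0.1868×0.3732) = 0.56000/1.069714 = 0.5235045
Compose boost 3: (0.7171 + 0.5235045)/(1 + 0.7171×0.5235045) = 1.240605/1.375405 = 0.90199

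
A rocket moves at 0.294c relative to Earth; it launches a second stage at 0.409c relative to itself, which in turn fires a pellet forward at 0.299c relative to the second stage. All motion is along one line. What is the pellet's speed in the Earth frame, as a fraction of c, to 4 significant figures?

u ≈ 0.7802c

Compose boost 2: (0.409 + 0.294)/(1 + 0.409×0.294) = 0.7030/1.12025 = 0.627541
Compose boost 3: (0.299 + 0.627541)/(1 + 0.299×0.627541) = 0.926541/1.18763 = 0.7802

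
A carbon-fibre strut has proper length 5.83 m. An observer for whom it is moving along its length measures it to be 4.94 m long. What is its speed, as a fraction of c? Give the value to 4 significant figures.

γ = L₀/L = 5.83/4.94 = 1.18016
β = √(1 − 1/γ²) = 0.5310

β ≈ 0.5310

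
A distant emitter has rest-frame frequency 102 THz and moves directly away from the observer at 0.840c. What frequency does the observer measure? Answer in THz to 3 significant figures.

f_obs ≈ 30.1 THz

Relativistic Doppler: f_obs = f_src √((1−β)/(1+β))
= 102 × √(0.16000/1.8400) = 102 × 0.29488 = 30.1 THz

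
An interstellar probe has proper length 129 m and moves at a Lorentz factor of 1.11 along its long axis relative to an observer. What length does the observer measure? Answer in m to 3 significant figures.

γ = 1.11 (given)
Length contraction: L = L₀/γ = 129/1.11 = 116 m

L ≈ 116 m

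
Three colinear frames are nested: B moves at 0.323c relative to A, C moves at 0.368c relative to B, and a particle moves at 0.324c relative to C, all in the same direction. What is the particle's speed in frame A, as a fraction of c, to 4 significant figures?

u ≈ 0.7846c

Compose boost 2: (0.368 + 0.323)/(1 + 0.368×0.323) = 0.6910/1.11886 = 0.617591
Compose boost 3: (0.324 + 0.617591)/(1 + 0.324×0.617591) = 0.941591/1.20010 = 0.7846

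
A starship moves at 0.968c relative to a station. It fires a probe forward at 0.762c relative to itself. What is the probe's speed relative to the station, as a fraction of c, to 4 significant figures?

u ≈ 0.9956c

Relativistic velocity addition: u = (u' + v)/(1 + u'v/c²)
= (0.762 + 0.968)/(1 + 0.762×0.968) = 1.730/1.73762 = 0.9956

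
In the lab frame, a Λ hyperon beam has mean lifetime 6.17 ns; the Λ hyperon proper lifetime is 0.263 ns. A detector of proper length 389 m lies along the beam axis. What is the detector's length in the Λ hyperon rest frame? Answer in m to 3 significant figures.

Time dilation ⇒ γ = Δt/τ₀ = 6.17/0.263 = 23.460
Length contraction: L = L₀/γ = 389/23.460 = 16.6 m

L ≈ 16.6 m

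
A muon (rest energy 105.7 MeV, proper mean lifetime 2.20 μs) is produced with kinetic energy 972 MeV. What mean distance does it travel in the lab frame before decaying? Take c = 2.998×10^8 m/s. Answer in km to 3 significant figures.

γ = 1 + K/(m₀c²) = 1 + 972/105.7 = 10.196
β = √(1 − 1/γ²) = 0.99518
Dilated lifetime: γτ₀ = 10.196 × 2.20 μs = 22.431 μs
d = βc·γτ₀ = 0.99518 × (2.998×10^8 m/s) × 2.2431×10^-5 s = 6.69 km

d ≈ 6.69 km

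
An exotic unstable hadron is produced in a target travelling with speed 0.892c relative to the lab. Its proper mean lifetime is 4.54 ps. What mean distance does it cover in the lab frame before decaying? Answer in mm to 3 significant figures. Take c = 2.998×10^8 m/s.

γ = 1/√(1 − 0.892²) = 2.2122
Dilated lifetime: Δt = γτ₀ = 2.2122 × 4.54 ps = 10.043 ps
d = vΔt = 0.892c × 10.043 ps = 2.6742×10^8 m/s × 1.0043×10^-11 s = 2.69 mm

d ≈ 2.69 mm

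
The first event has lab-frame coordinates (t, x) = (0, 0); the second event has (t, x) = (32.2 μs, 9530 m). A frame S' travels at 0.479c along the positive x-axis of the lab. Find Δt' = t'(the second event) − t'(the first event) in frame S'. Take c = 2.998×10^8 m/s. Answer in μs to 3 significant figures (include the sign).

Δt' ≈ 19.3 μs

γ = 1/√(1 − 0.479²) = 1.1392
Δt' = γ(Δt − vΔx/c²) = 1.1392 × (32.2 μs − 0.479×9530 m / (2.998×10^8 m/s))
= 1.1392 × (16.974 μs) = 19.3 μs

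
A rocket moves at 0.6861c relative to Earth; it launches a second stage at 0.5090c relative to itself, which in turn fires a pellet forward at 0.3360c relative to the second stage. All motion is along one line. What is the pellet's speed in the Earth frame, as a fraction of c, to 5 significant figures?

u ≈ 0.94155c

Compose boost 2: (0.5090 + 0.6861)/(1 + 0.5090×0.6861) = 1.1951/1.349225 = 0.8857678
Compose boost 3: (0.3360 + 0.8857678)/(1 + 0.3360×0.8857678) = 1.221768/1.297618 = 0.94155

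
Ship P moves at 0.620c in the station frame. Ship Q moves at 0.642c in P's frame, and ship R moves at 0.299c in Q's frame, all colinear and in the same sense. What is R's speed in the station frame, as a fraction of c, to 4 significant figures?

u ≈ 0.9463c

Compose boost 2: (0.642 + 0.620)/(1 + 0.642×0.620) = 1.262/1.39804 = 0.902692
Compose boost 3: (0.299 + 0.902692)/(1 + 0.299×0.902692) = 1.20169/1.26991 = 0.9463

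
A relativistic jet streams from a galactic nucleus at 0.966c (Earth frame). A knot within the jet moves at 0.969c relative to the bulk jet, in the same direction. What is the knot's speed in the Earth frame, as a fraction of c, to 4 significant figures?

Relativistic velocity addition: u = (u' + v)/(1 + u'v/c²)
= (0.969 + 0.966)/(1 + 0.969×0.966) = 1.935/1.93605 = 0.9995

u ≈ 0.9995c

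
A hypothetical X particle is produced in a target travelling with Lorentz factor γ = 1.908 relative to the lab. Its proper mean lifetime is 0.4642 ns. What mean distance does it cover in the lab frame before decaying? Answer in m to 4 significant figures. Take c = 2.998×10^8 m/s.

d ≈ 0.2261 m

β = √(1 − 1/γ²) = √(1 − 1/1.908²) = 0.851651
Dilated lifetime: Δt = γτ₀ = 1.908 × 0.4642 ns = 0.885694 ns
d = vΔt = 0.851651c × 0.885694 ns = 2.55325×10^8 m/s × 8.85694×10^-10 s = 0.2261 m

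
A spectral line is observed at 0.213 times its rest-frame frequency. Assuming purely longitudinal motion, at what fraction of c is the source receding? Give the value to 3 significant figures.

f_obs/f_src = √((1−β)/(1+β)) = 0.213  ⇒  (1−β)/(1+β) = 0.045369
β = |1 − D²|/(1 + D²) = |1 − 0.045369|/(1 + 0.045369) = 0.913

β ≈ 0.913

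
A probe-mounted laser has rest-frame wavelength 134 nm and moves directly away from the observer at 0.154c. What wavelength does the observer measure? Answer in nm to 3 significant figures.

λ_obs ≈ 157 nm

Relativistic Doppler: λ_obs = λ_src √((1+β)/(1−β))
= 134 × √(1.1540/0.84600) = 134 × 1.1679 = 157 nm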